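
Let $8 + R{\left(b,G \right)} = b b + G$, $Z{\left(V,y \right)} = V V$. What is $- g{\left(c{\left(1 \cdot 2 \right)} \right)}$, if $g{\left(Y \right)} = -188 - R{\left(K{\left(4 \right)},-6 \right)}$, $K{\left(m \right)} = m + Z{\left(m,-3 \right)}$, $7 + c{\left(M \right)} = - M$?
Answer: $574$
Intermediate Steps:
$Z{\left(V,y \right)} = V^{2}$
$c{\left(M \right)} = -7 - M$
$K{\left(m \right)} = m + m^{2}$
$R{\left(b,G \right)} = -8 + G + b^{2}$ ($R{\left(b,G \right)} = -8 + \left(b b + G\right) = -8 + \left(b^{2} + G\right) = -8 + \left(G + b^{2}\right) = -8 + G + b^{2}$)
$g{\left(Y \right)} = -574$ ($g{\left(Y \right)} = -188 - \left(-8 - 6 + \left(4 \left(1 + 4\right)\right)^{2}\right) = -188 - \left(-8 - 6 + \left(4 \cdot 5\right)^{2}\right) = -188 - \left(-8 - 6 + 20^{2}\right) = -188 - \left(-8 - 6 + 400\right) = -188 - 386 = -574$)
$- g{\left(c{\left(1 \cdot 2 \right)} \right)} = \left(-1\right) \left(-574\right) = 574$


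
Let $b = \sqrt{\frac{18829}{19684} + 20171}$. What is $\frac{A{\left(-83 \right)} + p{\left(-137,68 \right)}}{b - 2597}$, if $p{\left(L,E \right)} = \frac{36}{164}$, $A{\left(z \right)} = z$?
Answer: $\frac{9131529848}{285618692657} + \frac{6788 \sqrt{5412620073}}{285618692657} \approx 0.03372$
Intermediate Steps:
$p{\left(L,E \right)} = \frac{9}{41}$ ($p{\left(L,E \right)} = 36 \cdot \frac{1}{164} = \frac{9}{41}$)
$b = \frac{\sqrt{5412620073}}{518}$ ($b = \sqrt{18829 \cdot \frac{1}{19684} + 20171} = \sqrt{\frac{991}{1036} + 20171} = \sqrt{\frac{20898147}{1036}} = \frac{\sqrt{5412620073}}{518} \approx 142.03$)
$\frac{A{\left(-83 \right)} + p{\left(-137,68 \right)}}{b - 2597} = \frac{-83 + \frac{9}{41}}{\frac{\sqrt{5412620073}}{518} - 2597} = - \frac{3394}{41 \left(-2597 + \frac{\sqrt{5412620073}}{518}\right)}$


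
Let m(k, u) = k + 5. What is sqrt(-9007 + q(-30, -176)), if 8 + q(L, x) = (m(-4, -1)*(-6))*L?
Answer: I*sqrt(8835) ≈ 93.995*I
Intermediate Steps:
m(k, u) = 5 + k
q(L, x) = -8 - 6*L (q(L, x) = -8 + ((5 - 4)*(-6))*L = -8 + (1*(-6))*L = -8 - 6*L)
sqrt(-9007 + q(-30, -176)) = sqrt(-9007 + (-8 - 6*(-30))) = sqrt(-9007 + (-8 + 180)) = sqrt(-9007 + 172) = sqrt(-8835) = I*sqrt(8835)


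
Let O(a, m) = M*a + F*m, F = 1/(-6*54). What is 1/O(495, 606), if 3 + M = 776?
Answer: 54/20662189 ≈ 2.6135e-6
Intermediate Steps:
M = 773 (M = -3 + 776 = 773)
F = -1/324 (F = 1/(-324) = -1/324 ≈ -0.0030864)
O(a, m) = 773*a - m/324
1/O(495, 606) = 1/(773*495 - 1/324*606) = 1/(382635 - 101/54) = 1/(20662189/54) = 54/20662189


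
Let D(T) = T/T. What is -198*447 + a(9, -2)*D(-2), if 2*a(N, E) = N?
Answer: -177003/2 ≈ -88502.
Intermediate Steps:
D(T) = 1
a(N, E) = N/2
-198*447 + a(9, -2)*D(-2) = -198*447 + ((1/2)*9)*1 = -88506 + (9/2)*1 = -88506 + 9/2 = -177003/2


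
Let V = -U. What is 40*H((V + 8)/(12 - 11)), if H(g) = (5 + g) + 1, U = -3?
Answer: 680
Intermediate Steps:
V = 3 (V = -1*(-3) = 3)
H(g) = 6 + g
40*H((V + 8)/(12 - 11)) = 40*(6 + (3 + 8)/(12 - 11)) = 40*(6 + 11/1) = 40*(6 + 11*1) = 40*(6 + 11) = 40*17 = 680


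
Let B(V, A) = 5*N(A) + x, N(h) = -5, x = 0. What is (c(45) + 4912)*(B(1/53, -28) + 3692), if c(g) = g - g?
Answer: 18012304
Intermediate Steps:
B(V, A) = -25 (B(V, A) = 5*(-5) + 0 = -25 + 0 = -25)
c(g) = 0
(c(45) + 4912)*(B(1/53, -28) + 3692) = (0 + 4912)*(-25 + 3692) = 4912*3667 = 18012304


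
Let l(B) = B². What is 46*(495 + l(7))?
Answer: 25024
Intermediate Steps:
46*(495 + l(7)) = 46*(495 + 7²) = 46*(495 + 49) = 46*544 = 25024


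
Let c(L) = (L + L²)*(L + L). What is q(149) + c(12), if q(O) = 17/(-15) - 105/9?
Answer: 18656/5 ≈ 3731.2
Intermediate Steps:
c(L) = 2*L*(L + L²) (c(L) = (L + L²)*(2*L) = 2*L*(L + L²))
q(O) = -64/5 (q(O) = 17*(-1/15) - 105*⅑ = -17/15 - 35/3 = -64/5)
q(149) + c(12) = -64/5 + 2*12²*(1 + 12) = -64/5 + 2*144*13 = -64/5 + 3744 = 18656/5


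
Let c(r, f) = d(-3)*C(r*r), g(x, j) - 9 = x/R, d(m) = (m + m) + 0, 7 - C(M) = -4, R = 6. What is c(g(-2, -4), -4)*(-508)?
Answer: 33528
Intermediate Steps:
C(M) = 11 (C(M) = 7 - 1*(-4) = 7 + 4 = 11)
d(m) = 2*m (d(m) = 2*m + 0 = 2*m)
g(x, j) = 9 + x/6
c(r, f) = -66 (c(r, f) = (2*(-3))*11 = -6*11 = -66)
c(g(-2, -4), -4)*(-508) = -66*(-508) = 33528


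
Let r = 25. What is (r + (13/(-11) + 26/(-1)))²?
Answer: 576/121 ≈ 4.7603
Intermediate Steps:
(r + (13/(-11) + 26/(-1)))² = (25 + (13/(-11) + 26/(-1)))² = (25 + (13*(-1/11) + 26*(-1)))² = (25 + (-13/11 - 26))² = (25 - 299/11)² = (-24/11)² = 576/121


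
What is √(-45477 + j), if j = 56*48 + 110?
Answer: 7*I*√871 ≈ 206.59*I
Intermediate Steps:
j = 2798 (j = 2688 + 110 = 2798)
√(-45477 + j) = √(-45477 + 2798) = √(-42679) = 7*I*√871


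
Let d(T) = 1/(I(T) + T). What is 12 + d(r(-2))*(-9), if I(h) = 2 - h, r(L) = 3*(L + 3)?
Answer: 15/2 ≈ 7.5000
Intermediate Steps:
r(L) = 9 + 3*L (r(L) = 3*(3 + L) = 9 + 3*L)
d(T) = 1/2 (d(T) = 1/((2 - T) + T) = 1/2)
12 + d(r(-2))*(-9) = 12 + (1/2)*(-9) = 12 - 9/2 = 15/2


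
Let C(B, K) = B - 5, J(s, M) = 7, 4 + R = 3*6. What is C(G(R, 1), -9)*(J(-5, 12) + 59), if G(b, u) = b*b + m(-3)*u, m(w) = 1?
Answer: 12672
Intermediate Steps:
R = 14 (R = -4 + 3*6 = -4 + 18 = 14)
G(b, u) = u + b² (G(b, u) = b*b + 1*u = b² + u = u + b²)
C(B, K) = -5 + B
C(G(R, 1), -9)*(J(-5, 12) + 59) = (-5 + (1 + 14²))*(7 + 59) = (-5 + (1 + 196))*66 = (-5 + 197)*66 = 192*66 = 12672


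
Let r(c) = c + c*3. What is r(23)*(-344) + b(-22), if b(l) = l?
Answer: -31670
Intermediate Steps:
r(c) = 4*c (r(c) = c + 3*c = 4*c)
r(23)*(-344) + b(-22) = (4*23)*(-344) - 22 = 92*(-344) - 22 = -31648 - 22 = -31670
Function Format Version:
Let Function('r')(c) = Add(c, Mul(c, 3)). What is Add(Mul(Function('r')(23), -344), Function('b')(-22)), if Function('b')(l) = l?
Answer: -31670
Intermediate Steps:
Function('r')(c) = Mul(4, c) (Function('r')(c) = Add(c, Mul(3, c)) = Mul(4, c))
Add(Mul(Function('r')(23), -344), Function('b')(-22)) = Add(Mul(Mul(4, 23), -344), -22) = Add(Mul(92, -344), -22) = Add(-31648, -22) = -31670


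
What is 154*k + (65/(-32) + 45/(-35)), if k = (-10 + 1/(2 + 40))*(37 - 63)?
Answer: 26840587/672 ≈ 39941.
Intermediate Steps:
k = 5447/21 (k = (-10 + 1/42)*(-26) = -419/42*(-26) = 5447/21 ≈ 259.38)
154*k + (65/(-32) + 45/(-35)) = 154*(5447/21) + (65/(-32) + 45/(-35)) = 119834/3 + (65*(-1/32) + 45*(-1/35)) = 119834/3 + (-65/32 - 9/7) = 119834/3 - 743/224 = 26840587/672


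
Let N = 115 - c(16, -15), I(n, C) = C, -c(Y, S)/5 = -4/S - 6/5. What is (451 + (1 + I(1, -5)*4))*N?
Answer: 47664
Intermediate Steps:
c(Y, S) = 6 + 20/S (c(Y, S) = -5*(-4/S - 6/5) = -5*(-6/5 - 4/S) = 6 + 20/S)
N = 331/3 (N = 115 - (6 + 20/(-15)) = 115 - (6 + 20*(-1/15)) = 115 - (6 - 4/3) = 115 - 1*14/3 = 115 - 14/3 = 331/3 ≈ 110.33)
(451 + (1 + I(1, -5)*4))*N = (451 + (1 - 5*4))*(331/3) = (451 + (1 - 20))*(331/3) = (451 - 19)*(331/3) = 432*(331/3) = 47664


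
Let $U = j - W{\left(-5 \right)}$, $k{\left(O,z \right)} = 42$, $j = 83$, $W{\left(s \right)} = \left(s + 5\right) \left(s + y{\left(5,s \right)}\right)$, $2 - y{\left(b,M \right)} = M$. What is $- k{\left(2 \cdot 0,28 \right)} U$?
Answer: $-3486$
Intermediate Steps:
$y{\left(b,M \right)} = 2 - M$
$W{\left(s \right)} = 10 + 2 s$ ($W{\left(s \right)} = \left(s + 5\right) \left(s - \left(-2 + s\right)\right) = \left(5 + s\right) 2 = 10 + 2 s$)
$U = 83$ ($U = 83 - \left(10 + 2 \left(-5\right)\right) = 83 - \left(10 - 10\right) = 83 - 0 = 83 + 0 = 83$)
$- k{\left(2 \cdot 0,28 \right)} U = - 42 \cdot 83 = \left(-1\right) 3486 = -3486$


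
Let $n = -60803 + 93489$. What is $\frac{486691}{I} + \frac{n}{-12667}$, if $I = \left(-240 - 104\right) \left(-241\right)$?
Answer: $\frac{3455114753}{1050144968} \approx 3.2901$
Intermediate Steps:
$n = 32686$
$I = 82904$ ($I = \left(-344\right) \left(-241\right) = 82904$)
$\frac{486691}{I} + \frac{n}{-12667} = \frac{486691}{82904} + \frac{32686}{-12667} = 486691 \cdot \frac{1}{82904} + 32686 \left(- \frac{1}{12667}\right) = \frac{486691}{82904} - \frac{32686}{12667} = \frac{3455114753}{1050144968}$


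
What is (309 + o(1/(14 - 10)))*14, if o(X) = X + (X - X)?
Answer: 8659/2 ≈ 4329.5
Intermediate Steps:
o(X) = X (o(X) = X + 0 = X)
(309 + o(1/(14 - 10)))*14 = (309 + 1/(14 - 10))*14 = (309 + 1/4)*14 = (309 + ¼)*14 = (1237/4)*14 = 8659/2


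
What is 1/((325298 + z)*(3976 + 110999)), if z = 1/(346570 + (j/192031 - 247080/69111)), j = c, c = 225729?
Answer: 31288817135747/1170237353481250742294775 ≈ 2.6737e-11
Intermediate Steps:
j = 225729
z = 90282003/31288817135747 (z = 1/(346570 + (225729/192031 - 247080/69111)) = 1/(346570 + (225729*(1/192031) - 247080*1/69111)) = 1/(346570 + (32247/27433 - 82360/23037)) = 1/(346570 - 216643963/90282003) = 1/(31288817135747/90282003) = 90282003/31288817135747 ≈ 2.8854e-6)
1/((325298 + z)*(3976 + 110999)) = 1/((325298 + 90282003/31288817135747)*(3976 + 110999)) = 1/((10178189636714509609/31288817135747)*114975) = 1/(1170237353481250742294775/31288817135747) = 31288817135747/1170237353481250742294775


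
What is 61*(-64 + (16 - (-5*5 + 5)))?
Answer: -1708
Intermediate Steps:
61*(-64 + (16 - (-5*5 + 5))) = 61*(-64 + (16 - (-25 + 5))) = 61*(-64 + (16 - 1*(-20))) = 61*(-64 + (16 + 20)) = 61*(-64 + 36) = 61*(-28) = -1708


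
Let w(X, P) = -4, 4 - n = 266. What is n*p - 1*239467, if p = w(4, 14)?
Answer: -238419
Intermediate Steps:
n = -262 (n = 4 - 1*266 = 4 - 266 = -262)
p = -4
n*p - 1*239467 = -262*(-4) - 1*239467 = 1048 - 239467 = -238419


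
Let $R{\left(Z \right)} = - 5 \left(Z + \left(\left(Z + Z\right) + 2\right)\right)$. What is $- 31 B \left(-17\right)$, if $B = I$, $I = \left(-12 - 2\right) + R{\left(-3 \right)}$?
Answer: $11067$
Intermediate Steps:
$R{\left(Z \right)} = -10 - 15 Z$ ($R{\left(Z \right)} = - 5 \left(Z + \left(2 Z + 2\right)\right) = - 5 \left(Z + \left(2 + 2 Z\right)\right) = - 5 \left(2 + 3 Z\right) = -10 - 15 Z$)
$I = 21$ ($I = \left(-12 - 2\right) - -35 = -14 + \left(-10 + 45\right) = -14 + 35 = 21$)
$B = 21$
$- 31 B \left(-17\right) = \left(-31\right) 21 \left(-17\right) = \left(-651\right) \left(-17\right) = 11067$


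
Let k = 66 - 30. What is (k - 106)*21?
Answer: -1470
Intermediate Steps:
k = 36
(k - 106)*21 = (36 - 106)*21 = -70*21 = -1470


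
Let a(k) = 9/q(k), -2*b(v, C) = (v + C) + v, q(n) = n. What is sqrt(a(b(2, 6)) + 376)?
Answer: sqrt(9355)/5 ≈ 19.344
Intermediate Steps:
b(v, C) = -v - C/2 (b(v, C) = -((v + C) + v)/2 = -((C + v) + v)/2 = -(C + 2*v)/2 = -v - C/2)
a(k) = 9/k
sqrt(a(b(2, 6)) + 376) = sqrt(9/(-1*2 - 1/2*6) + 376) = sqrt(9/(-2 - 3) + 376) = sqrt(9/(-5) + 376) = sqrt(9*(-1/5) + 376) = sqrt(-9/5 + 376) = sqrt(1871/5) = sqrt(9355)/5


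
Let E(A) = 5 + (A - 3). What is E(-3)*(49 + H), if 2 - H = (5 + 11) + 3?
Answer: -32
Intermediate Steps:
H = -17 (H = 2 - ((5 + 11) + 3) = 2 - (16 + 3) = 2 - 1*19 = 2 - 19 = -17)
E(A) = 2 + A (E(A) = 5 + (-3 + A) = 2 + A)
E(-3)*(49 + H) = (2 - 3)*(49 - 17) = -1*32 = -32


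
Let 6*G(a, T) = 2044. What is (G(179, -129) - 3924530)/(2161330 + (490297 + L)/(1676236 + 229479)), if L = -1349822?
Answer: -4487031885224/2471326884855 ≈ -1.8156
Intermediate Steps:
G(a, T) = 1022/3 (G(a, T) = (⅙)*2044 = 1022/3)
(G(179, -129) - 3924530)/(2161330 + (490297 + L)/(1676236 + 229479)) = (1022/3 - 3924530)/(2161330 + (490297 - 1349822)/(1676236 + 229479)) = -11772568/(3*(2161330 - 859525/1905715)) = -11772568/(3*(2161330 - 859525*1/1905715)) = -11772568/(3*(2161330 - 171905/381143)) = -11772568/(3*823775628285/381143) = -11772568/3*381143/823775628285 = -4487031885224/2471326884855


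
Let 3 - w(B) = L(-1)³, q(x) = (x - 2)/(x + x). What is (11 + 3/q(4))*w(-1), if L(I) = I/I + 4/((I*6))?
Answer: 1840/27 ≈ 68.148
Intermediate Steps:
L(I) = 1 + 2/(3*I) (L(I) = 1 + 4/((6*I)) = 1 + 4*(1/(6*I)) = 1 + 2/(3*I))
q(x) = (-2 + x)/(2*x) (q(x) = (-2 + x)/((2*x)) = (-2 + x)*(1/(2*x)) = (-2 + x)/(2*x))
w(B) = 80/27 (w(B) = 3 - ((⅔ - 1)/(-1))³ = 3 - (-1*(-⅓))³ = 3 - (⅓)³ = 3 - 1*1/27 = 3 - 1/27 = 80/27)
(11 + 3/q(4))*w(-1) = (11 + 3/(((½)*(-2 + 4)/4)))*(80/27) = (11 + 3/(((½)*(¼)*2)))*(80/27) = (11 + 3/(¼))*(80/27) = (11 + 3*4)*(80/27) = (11 + 12)*(80/27) = 23*(80/27) = 1840/27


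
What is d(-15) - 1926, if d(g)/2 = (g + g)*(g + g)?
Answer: -126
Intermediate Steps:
d(g) = 8*g² (d(g) = 2*((g + g)*(g + g)) = 2*((2*g)*(2*g)) = 2*(4*g²) = 8*g²)
d(-15) - 1926 = 8*(-15)² - 1926 = 8*225 - 1926 = 1800 - 1926 = -126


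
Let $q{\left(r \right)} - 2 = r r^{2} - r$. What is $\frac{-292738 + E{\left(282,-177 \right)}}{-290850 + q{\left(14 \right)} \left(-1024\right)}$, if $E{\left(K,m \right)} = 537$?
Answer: $\frac{292201}{3088418} \approx 0.094612$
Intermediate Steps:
$q{\left(r \right)} = 2 + r^{3} - r$ ($q{\left(r \right)} = 2 + \left(r r^{2} - r\right) = 2 + \left(r^{3} - r\right) = 2 + r^{3} - r$)
$\frac{-292738 + E{\left(282,-177 \right)}}{-290850 + q{\left(14 \right)} \left(-1024\right)} = \frac{-292738 + 537}{-290850 + \left(2 + 14^{3} - 14\right) \left(-1024\right)} = - \frac{292201}{-290850 + \left(2 + 2744 - 14\right) \left(-1024\right)} = - \frac{292201}{-290850 + 2732 \left(-1024\right)} = - \frac{292201}{-290850 - 2797568} = - \frac{292201}{-3088418} = \left(-292201\right) \left(- \frac{1}{3088418}\right) = \frac{292201}{3088418}$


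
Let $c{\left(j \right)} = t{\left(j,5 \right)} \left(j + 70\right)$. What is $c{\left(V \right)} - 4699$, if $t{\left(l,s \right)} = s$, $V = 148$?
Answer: $-3609$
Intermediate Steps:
$c{\left(j \right)} = 350 + 5 j$ ($c{\left(j \right)} = 5 \left(j + 70\right) = 5 \left(70 + j\right) = 350 + 5 j$)
$c{\left(V \right)} - 4699 = \left(350 + 5 \cdot 148\right) - 4699 = \left(350 + 740\right) - 4699 = 1090 - 4699 = -3609$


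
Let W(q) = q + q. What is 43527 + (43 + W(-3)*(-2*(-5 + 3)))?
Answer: 43546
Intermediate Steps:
W(q) = 2*q
43527 + (43 + W(-3)*(-2*(-5 + 3))) = 43527 + (43 + (2*(-3))*(-2*(-5 + 3))) = 43527 + (43 - (-12)*(-2)) = 43527 + (43 - 6*4) = 43527 + (43 - 24) = 43527 + 19 = 43546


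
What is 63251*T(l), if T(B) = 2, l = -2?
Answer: 126502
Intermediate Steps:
63251*T(l) = 63251*2 = 126502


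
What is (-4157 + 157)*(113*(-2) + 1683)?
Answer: -5828000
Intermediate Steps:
(-4157 + 157)*(113*(-2) + 1683) = -4000*(-226 + 1683) = -4000*1457 = -5828000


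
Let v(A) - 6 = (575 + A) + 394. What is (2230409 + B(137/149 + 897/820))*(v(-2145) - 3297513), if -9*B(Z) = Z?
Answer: -2696785616124420307/366540 ≈ -7.3574e+12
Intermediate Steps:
B(Z) = -Z/9
v(A) = 975 + A (v(A) = 6 + ((575 + A) + 394) = 6 + (969 + A) = 975 + A)
(2230409 + B(137/149 + 897/820))*(v(-2145) - 3297513) = (2230409 - (137/149 + 897/820)/9)*((975 - 2145) - 3297513) = (2230409 - (137*(1/149) + 897*(1/820))/9)*(-1170 - 3297513) = (2230409 - (137/149 + 897/820)/9)*(-3298683) = (2230409 - ⅑*245993/122180)*(-3298683) = (2230409 - 245993/1099620)*(-3298683) = (2452602098587/1099620)*(-3298683) = -2696785616124420307/366540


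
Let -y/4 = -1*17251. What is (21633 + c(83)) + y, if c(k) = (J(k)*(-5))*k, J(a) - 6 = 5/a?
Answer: 88122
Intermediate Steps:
y = 69004 (y = -(-4)*17251 = -4*(-17251) = 69004)
J(a) = 6 + 5/a
c(k) = k*(-30 - 25/k) (c(k) = ((6 + 5/k)*(-5))*k = (-30 - 25/k)*k = k*(-30 - 25/k))
(21633 + c(83)) + y = (21633 + (-25 - 30*83)) + 69004 = (21633 + (-25 - 2490)) + 69004 = (21633 - 2515) + 69004 = 19118 + 69004 = 88122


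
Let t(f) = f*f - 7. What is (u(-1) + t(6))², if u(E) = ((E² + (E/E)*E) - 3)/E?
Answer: 1024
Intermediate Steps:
t(f) = -7 + f² (t(f) = f² - 7 = -7 + f²)
u(E) = (-3 + E + E²)/E (u(E) = ((E² + 1*E) - 3)/E = ((E² + E) - 3)/E = ((E + E²) - 3)/E = (-3 + E + E²)/E)
(u(-1) + t(6))² = ((1 - 1 - 3/(-1)) + (-7 + 6²))² = ((1 - 1 - 3*(-1)) + (-7 + 36))² = ((1 - 1 + 3) + 29)² = (3 + 29)² = 32² = 1024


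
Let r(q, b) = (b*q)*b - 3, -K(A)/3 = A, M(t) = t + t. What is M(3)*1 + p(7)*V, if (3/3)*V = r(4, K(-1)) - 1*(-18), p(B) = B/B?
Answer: 57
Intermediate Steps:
M(t) = 2*t
K(A) = -3*A
r(q, b) = -3 + q*b² (r(q, b) = q*b² - 3 = -3 + q*b²)
p(B) = 1
V = 51 (V = (-3 + 4*(-3*(-1))²) - 1*(-18) = (-3 + 4*3²) + 18 = (-3 + 4*9) + 18 = (-3 + 36) + 18 = 33 + 18 = 51)
M(3)*1 + p(7)*V = (2*3)*1 + 1*51 = 6*1 + 51 = 6 + 51 = 57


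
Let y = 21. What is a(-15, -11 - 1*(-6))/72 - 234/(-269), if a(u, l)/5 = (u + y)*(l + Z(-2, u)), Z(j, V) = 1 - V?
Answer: 17603/3228 ≈ 5.4532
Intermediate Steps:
a(u, l) = 5*(21 + u)*(1 + l - u) (a(u, l) = 5*((u + 21)*(l + (1 - u))) = 5*((21 + u)*(1 + l - u)) = 5*(21 + u)*(1 + l - u))
a(-15, -11 - 1*(-6))/72 - 234/(-269) = (105 - 100*(-15) - 5*(-15)**2 + 105*(-11 - 1*(-6)) + 5*(-11 - 1*(-6))*(-15))/72 - 234/(-269) = (105 + 1500 - 5*225 + 105*(-11 + 6) + 5*(-11 + 6)*(-15))*(1/72) - 234*(-1/269) = (105 + 1500 - 1125 + 105*(-5) + 5*(-5)*(-15))*(1/72) + 234/269 = (105 + 1500 - 1125 - 525 + 375)*(1/72) + 234/269 = 330*(1/72) + 234/269 = 55/12 + 234/269 = 17603/3228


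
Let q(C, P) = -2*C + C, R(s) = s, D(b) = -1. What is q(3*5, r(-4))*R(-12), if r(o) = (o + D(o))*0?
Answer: 180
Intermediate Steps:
r(o) = 0 (r(o) = (o - 1)*0 = (-1 + o)*0 = 0)
q(C, P) = -C
q(3*5, r(-4))*R(-12) = -3*5*(-12) = -1*15*(-12) = -15*(-12) = 180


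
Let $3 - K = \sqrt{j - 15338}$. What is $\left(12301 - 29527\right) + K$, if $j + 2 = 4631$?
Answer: $-17223 - i \sqrt{10709} \approx -17223.0 - 103.48 i$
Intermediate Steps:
$j = 4629$ ($j = -2 + 4631 = 4629$)
$K = 3 - i \sqrt{10709}$ ($K = 3 - \sqrt{4629 - 15338} = 3 - \sqrt{-10709} = 3 - i \sqrt{10709} \approx 3.0 - 103.48 i$)
$\left(12301 - 29527\right) + K = \left(12301 - 29527\right) + \left(3 - i \sqrt{10709}\right) = -17226 + \left(3 - i \sqrt{10709}\right) = -17223 - i \sqrt{10709}$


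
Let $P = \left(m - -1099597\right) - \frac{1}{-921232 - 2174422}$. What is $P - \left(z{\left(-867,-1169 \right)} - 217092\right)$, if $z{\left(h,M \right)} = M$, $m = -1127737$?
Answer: $\frac{588548834135}{3095654} \approx 1.9012 \cdot 10^{5}$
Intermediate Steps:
$P = - \frac{87111703559}{3095654}$ ($P = \left(-1127737 - -1099597\right) - \frac{1}{-921232 - 2174422} = \left(-1127737 + 1099597\right) - \frac{1}{-3095654} = -28140 - - \frac{1}{3095654} = -28140 + \frac{1}{3095654} = - \frac{87111703559}{3095654} \approx -28140.0$)
$P - \left(z{\left(-867,-1169 \right)} - 217092\right) = - \frac{87111703559}{3095654} - \left(-1169 - 217092\right) = - \frac{87111703559}{3095654} - -218261 = - \frac{87111703559}{3095654} + 218261 = \frac{588548834135}{3095654}$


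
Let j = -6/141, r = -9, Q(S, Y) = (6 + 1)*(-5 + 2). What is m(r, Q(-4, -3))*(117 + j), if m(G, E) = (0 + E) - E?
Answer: 0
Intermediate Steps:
Q(S, Y) = -21 (Q(S, Y) = 7*(-3) = -21)
j = -2/47 (j = -6*1/141 = -2/47 ≈ -0.042553)
m(G, E) = 0 (m(G, E) = E - E = 0)
m(r, Q(-4, -3))*(117 + j) = 0*(117 - 2/47) = 0*(5497/47) = 0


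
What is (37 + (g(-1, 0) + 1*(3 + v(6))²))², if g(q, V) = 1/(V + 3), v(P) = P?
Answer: 126025/9 ≈ 14003.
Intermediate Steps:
g(q, V) = 1/(3 + V)
(37 + (g(-1, 0) + 1*(3 + v(6))²))² = (37 + (1/(3 + 0) + 1*(3 + 6)²))² = (37 + (1/3 + 1*9²))² = (37 + (⅓ + 1*81))² = (37 + (⅓ + 81))² = (37 + 244/3)² = (355/3)² = 126025/9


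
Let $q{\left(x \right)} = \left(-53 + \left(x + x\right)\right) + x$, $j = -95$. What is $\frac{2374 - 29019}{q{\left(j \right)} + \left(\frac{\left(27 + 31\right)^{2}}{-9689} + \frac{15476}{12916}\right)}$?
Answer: $\frac{833609634745}{10547969593} \approx 79.03$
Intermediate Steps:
$q{\left(x \right)} = -53 + 3 x$ ($q{\left(x \right)} = \left(-53 + 2 x\right) + x = -53 + 3 x$)
$\frac{2374 - 29019}{q{\left(j \right)} + \left(\frac{\left(27 + 31\right)^{2}}{-9689} + \frac{15476}{12916}\right)} = \frac{2374 - 29019}{\left(-53 + 3 \left(-95\right)\right) + \left(\frac{\left(27 + 31\right)^{2}}{-9689} + \frac{15476}{12916}\right)} = - \frac{26645}{\left(-53 - 285\right) + \left(58^{2} \left(- \frac{1}{9689}\right) + 15476 \cdot \frac{1}{12916}\right)} = - \frac{26645}{-338 + \left(3364 \left(- \frac{1}{9689}\right) + \frac{3869}{3229}\right)} = - \frac{26645}{-338 + \left(- \frac{3364}{9689} + \frac{3869}{3229}\right)} = - \frac{26645}{-338 + \frac{26624385}{31285781}} = - \frac{26645}{- \frac{10547969593}{31285781}} = \left(-26645\right) \left(- \frac{31285781}{10547969593}\right) = \frac{833609634745}{10547969593}$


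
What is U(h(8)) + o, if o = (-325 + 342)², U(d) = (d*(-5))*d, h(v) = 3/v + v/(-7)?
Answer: 897059/3136 ≈ 286.05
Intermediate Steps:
h(v) = 3/v - v/7 (h(v) = 3/v + v*(-⅐) = 3/v - v/7)
U(d) = -5*d² (U(d) = (-5*d)*d = -5*d²)
o = 289 (o = 17² = 289)
U(h(8)) + o = -5*(3/8 - ⅐*8)² + 289 = -5*(3*(⅛) - 8/7)² + 289 = -5*(3/8 - 8/7)² + 289 = -5*(-43/56)² + 289 = -5*1849/3136 + 289 = -9245/3136 + 289 = 897059/3136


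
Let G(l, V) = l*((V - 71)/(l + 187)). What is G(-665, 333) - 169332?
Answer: -40383233/239 ≈ -1.6897e+5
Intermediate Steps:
G(l, V) = l*(-71 + V)/(187 + l) (G(l, V) = l*((-71 + V)/(187 + l)) = l*(-71 + V)/(187 + l))
G(-665, 333) - 169332 = -665*(-71 + 333)/(187 - 665) - 169332 = -665*262/(-478) - 169332 = -665*(-1/478)*262 - 169332 = 87115/239 - 169332 = -40383233/239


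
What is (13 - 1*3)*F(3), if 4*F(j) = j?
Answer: 15/2 ≈ 7.5000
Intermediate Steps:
F(j) = j/4
(13 - 1*3)*F(3) = (13 - 1*3)*((1/4)*3) = (13 - 3)*(3/4) = 10*(3/4) = 15/2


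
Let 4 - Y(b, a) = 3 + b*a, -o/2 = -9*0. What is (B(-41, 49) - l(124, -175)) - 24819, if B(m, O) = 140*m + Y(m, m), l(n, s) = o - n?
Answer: -32115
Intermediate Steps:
o = 0 (o = -(-18)*0 = -2*0 = 0)
Y(b, a) = 1 - a*b (Y(b, a) = 4 - (3 + b*a) = 4 - (3 + a*b) = 4 + (-3 - a*b) = 1 - a*b)
l(n, s) = -n (l(n, s) = 0 - n = -n)
B(m, O) = 1 - m² + 140*m (B(m, O) = 140*m + (1 - m*m) = 140*m + (1 - m²) = 1 - m² + 140*m)
(B(-41, 49) - l(124, -175)) - 24819 = ((1 - 1*(-41)² + 140*(-41)) - (-1)*124) - 24819 = ((1 - 1*1681 - 5740) - 1*(-124)) - 24819 = ((1 - 1681 - 5740) + 124) - 24819 = (-7420 + 124) - 24819 = -7296 - 24819 = -32115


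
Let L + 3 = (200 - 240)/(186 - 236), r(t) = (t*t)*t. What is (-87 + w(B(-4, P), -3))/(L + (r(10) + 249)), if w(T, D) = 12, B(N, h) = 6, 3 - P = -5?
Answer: -125/2078 ≈ -0.060154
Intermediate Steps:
P = 8 (P = 3 - 1*(-5) = 3 + 5 = 8)
r(t) = t³ (r(t) = t²*t = t³)
L = -11/5 (L = -3 + (200 - 240)/(186 - 236) = -3 - 40/(-50) = -3 - 40*(-1/50) = -3 + ⅘ = -11/5 ≈ -2.2000)
(-87 + w(B(-4, P), -3))/(L + (r(10) + 249)) = (-87 + 12)/(-11/5 + (10³ + 249)) = -75/(-11/5 + (1000 + 249)) = -75/(-11/5 + 1249) = -75/6234/5 = -75*5/6234 = -125/2078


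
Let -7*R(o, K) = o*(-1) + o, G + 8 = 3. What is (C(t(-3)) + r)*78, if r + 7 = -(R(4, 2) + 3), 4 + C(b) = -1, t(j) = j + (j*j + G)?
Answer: -1170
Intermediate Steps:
G = -5 (G = -8 + 3 = -5)
t(j) = -5 + j + j² (t(j) = j + (j*j - 5) = j + (j² - 5) = j + (-5 + j²) = -5 + j + j²)
C(b) = -5 (C(b) = -4 - 1 = -5)
R(o, K) = 0 (R(o, K) = -(o*(-1) + o)/7 = -(-o + o)/7 = -⅐*0 = 0)
r = -10 (r = -7 - (0 + 3) = -7 - 1*3 = -7 - 3 = -10)
(C(t(-3)) + r)*78 = (-5 - 10)*78 = -15*78 = -1170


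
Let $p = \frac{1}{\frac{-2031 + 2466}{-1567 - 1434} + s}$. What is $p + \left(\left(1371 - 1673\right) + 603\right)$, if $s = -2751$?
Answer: $\frac{2485108985}{8256186} \approx 301.0$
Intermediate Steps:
$p = - \frac{3001}{8256186}$ ($p = \frac{1}{\frac{-2031 + 2466}{-1567 - 1434} - 2751} = \frac{1}{\frac{435}{-3001} - 2751} = \frac{1}{435 \left(- \frac{1}{3001}\right) - 2751} = \frac{1}{- \frac{435}{3001} - 2751} = \frac{1}{- \frac{8256186}{3001}} = - \frac{3001}{8256186} \approx -0.00036348$)
$p + \left(\left(1371 - 1673\right) + 603\right) = - \frac{3001}{8256186} + \left(\left(1371 - 1673\right) + 603\right) = - \frac{3001}{8256186} + \left(-302 + 603\right) = - \frac{3001}{8256186} + 301 = \frac{2485108985}{8256186}$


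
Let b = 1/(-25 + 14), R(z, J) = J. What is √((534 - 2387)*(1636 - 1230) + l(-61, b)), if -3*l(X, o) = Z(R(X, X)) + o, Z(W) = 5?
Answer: 2*I*√22757669/11 ≈ 867.36*I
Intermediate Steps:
b = -1/11 (b = 1/(-11) = -1/11 ≈ -0.090909)
l(X, o) = -5/3 - o/3 (l(X, o) = -(5 + o)/3 = -5/3 - o/3)
√((534 - 2387)*(1636 - 1230) + l(-61, b)) = √((534 - 2387)*(1636 - 1230) + (-5/3 - ⅓*(-1/11))) = √(-1853*406 + (-5/3 + 1/33)) = √(-752318 - 18/11) = √(-8275516/11) = 2*I*√22757669/11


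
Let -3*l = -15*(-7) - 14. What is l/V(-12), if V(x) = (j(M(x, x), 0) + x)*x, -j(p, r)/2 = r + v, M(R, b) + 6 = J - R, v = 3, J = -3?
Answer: -91/648 ≈ -0.14043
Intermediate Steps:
M(R, b) = -9 - R (M(R, b) = -6 + (-3 - R) = -9 - R)
j(p, r) = -6 - 2*r (j(p, r) = -2*(r + 3) = -2*(3 + r) = -6 - 2*r)
V(x) = x*(-6 + x) (V(x) = ((-6 - 2*0) + x)*x = ((-6 + 0) + x)*x = (-6 + x)*x = x*(-6 + x))
l = -91/3 (l = -(-15*(-7) - 14)/3 = -(105 - 14)/3 = -1/3*91 = -91/3 ≈ -30.333)
l/V(-12) = -91*(-1/(12*(-6 - 12)))/3 = -91/(3*((-12*(-18)))) = -91/3/216 = -91/3*1/216 = -91/648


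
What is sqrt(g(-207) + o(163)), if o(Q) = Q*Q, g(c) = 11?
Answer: 2*sqrt(6645) ≈ 163.03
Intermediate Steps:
o(Q) = Q**2
sqrt(g(-207) + o(163)) = sqrt(11 + 163**2) = sqrt(11 + 26569) = sqrt(26580) = 2*sqrt(6645)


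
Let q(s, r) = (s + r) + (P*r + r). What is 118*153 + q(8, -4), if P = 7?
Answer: 18026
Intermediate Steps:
q(s, r) = s + 9*r (q(s, r) = (s + r) + (7*r + r) = (r + s) + 8*r = s + 9*r)
118*153 + q(8, -4) = 118*153 + (8 + 9*(-4)) = 18054 + (8 - 36) = 18054 - 28 = 18026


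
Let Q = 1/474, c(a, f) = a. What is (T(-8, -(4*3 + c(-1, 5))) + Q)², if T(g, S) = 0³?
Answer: 1/224676 ≈ 4.4509e-6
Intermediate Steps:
Q = 1/474 ≈ 0.0021097
T(g, S) = 0
(T(-8, -(4*3 + c(-1, 5))) + Q)² = (0 + 1/474)² = (1/474)² = 1/224676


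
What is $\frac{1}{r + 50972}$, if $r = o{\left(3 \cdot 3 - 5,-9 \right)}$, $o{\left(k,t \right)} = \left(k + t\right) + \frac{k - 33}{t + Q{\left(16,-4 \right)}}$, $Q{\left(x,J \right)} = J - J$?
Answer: $\frac{9}{458732} \approx 1.9619 \cdot 10^{-5}$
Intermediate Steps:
$Q{\left(x,J \right)} = 0$
$o{\left(k,t \right)} = k + t + \frac{-33 + k}{t}$ ($o{\left(k,t \right)} = \left(k + t\right) + \frac{k - 33}{t + 0} = \left(k + t\right) + \frac{-33 + k}{t} = k + t + \frac{-33 + k}{t}$)
$r = - \frac{16}{9}$ ($r = \left(3 \cdot 3 - 5\right) - 9 - \frac{33}{-9} + \frac{3 \cdot 3 - 5}{-9} = \left(9 - 5\right) - 9 - - \frac{11}{3} + \left(9 - 5\right) \left(- \frac{1}{9}\right) = 4 - 9 + \frac{11}{3} + 4 \left(- \frac{1}{9}\right) = 4 - 9 + \frac{11}{3} - \frac{4}{9} = - \frac{16}{9} \approx -1.7778$)
$\frac{1}{r + 50972} = \frac{1}{- \frac{16}{9} + 50972} = \frac{1}{\frac{458732}{9}} = \frac{9}{458732}$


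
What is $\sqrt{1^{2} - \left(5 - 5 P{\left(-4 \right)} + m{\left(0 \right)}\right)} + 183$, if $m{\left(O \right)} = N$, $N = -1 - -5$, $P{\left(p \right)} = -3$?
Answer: $183 + i \sqrt{23} \approx 183.0 + 4.7958 i$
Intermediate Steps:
$N = 4$ ($N = -1 + 5 = 4$)
$m{\left(O \right)} = 4$
$\sqrt{1^{2} - \left(5 - 5 P{\left(-4 \right)} + m{\left(0 \right)}\right)} + 183 = \sqrt{1^{2} + \left(5 \left(-3\right) - 9\right)} + 183 = \sqrt{1 - 24} + 183 = \sqrt{-23} + 183 = i \sqrt{23} + 183 = 183 + i \sqrt{23}$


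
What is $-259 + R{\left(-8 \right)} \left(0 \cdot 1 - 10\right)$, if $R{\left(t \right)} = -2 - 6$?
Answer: $-179$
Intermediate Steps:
$R{\left(t \right)} = -8$
$-259 + R{\left(-8 \right)} \left(0 \cdot 1 - 10\right) = -259 - 8 \left(0 \cdot 1 - 10\right) = -259 - 8 \left(0 - 10\right) = -259 - -80 = -259 + 80 = -179$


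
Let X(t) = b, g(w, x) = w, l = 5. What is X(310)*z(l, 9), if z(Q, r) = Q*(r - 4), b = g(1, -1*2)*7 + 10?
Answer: 425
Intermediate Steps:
b = 17 (b = 1*7 + 10 = 7 + 10 = 17)
X(t) = 17
z(Q, r) = Q*(-4 + r)
X(310)*z(l, 9) = 17*(5*(-4 + 9)) = 17*(5*5) = 17*25 = 425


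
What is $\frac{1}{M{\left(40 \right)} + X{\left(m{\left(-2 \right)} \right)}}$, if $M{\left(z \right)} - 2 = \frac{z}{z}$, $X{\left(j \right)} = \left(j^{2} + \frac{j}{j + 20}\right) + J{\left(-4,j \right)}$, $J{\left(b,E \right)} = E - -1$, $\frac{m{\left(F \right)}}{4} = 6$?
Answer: $\frac{11}{6650} \approx 0.0016541$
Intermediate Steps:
$m{\left(F \right)} = 24$ ($m{\left(F \right)} = 4 \cdot 6 = 24$)
$J{\left(b,E \right)} = 1 + E$ ($J{\left(b,E \right)} = E + 1 = 1 + E$)
$X{\left(j \right)} = 1 + j + j^{2} + \frac{j}{20 + j}$ ($X{\left(j \right)} = \left(j^{2} + \frac{j}{j + 20}\right) + \left(1 + j\right) = \left(j^{2} + \frac{j}{20 + j}\right) + \left(1 + j\right) = 1 + j + j^{2} + \frac{j}{20 + j}$)
$M{\left(z \right)} = 3$ ($M{\left(z \right)} = 2 + \frac{z}{z} = 2 + 1 = 3$)
$\frac{1}{M{\left(40 \right)} + X{\left(m{\left(-2 \right)} \right)}} = \frac{1}{3 + \frac{20 + 24^{3} + 21 \cdot 24^{2} + 22 \cdot 24}{20 + 24}} = \frac{1}{3 + \frac{20 + 13824 + 21 \cdot 576 + 528}{44}} = \frac{1}{3 + \frac{20 + 13824 + 12096 + 528}{44}} = \frac{1}{3 + \frac{1}{44} \cdot 26468} = \frac{1}{3 + \frac{6617}{11}} = \frac{1}{\frac{6650}{11}} = \frac{11}{6650}$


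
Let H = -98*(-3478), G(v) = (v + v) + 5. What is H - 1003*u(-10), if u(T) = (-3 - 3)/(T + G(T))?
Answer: 8515082/25 ≈ 3.4060e+5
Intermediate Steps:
G(v) = 5 + 2*v (G(v) = 2*v + 5 = 5 + 2*v)
H = 340844
u(T) = -6/(5 + 3*T) (u(T) = (-3 - 3)/(T + (5 + 2*T)) = -6/(5 + 3*T))
H - 1003*u(-10) = 340844 - 1003*(-6/(5 + 3*(-10))) = 340844 - 1003*(-6/(5 - 30)) = 340844 - 1003*(-6/(-25)) = 340844 - 1003*(-6*(-1/25)) = 340844 - 1003*6/25 = 340844 - 1*6018/25 = 340844 - 6018/25 = 8515082/25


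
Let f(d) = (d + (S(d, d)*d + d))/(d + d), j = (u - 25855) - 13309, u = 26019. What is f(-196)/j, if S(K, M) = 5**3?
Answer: -127/26290 ≈ -0.0048307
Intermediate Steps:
S(K, M) = 125
j = -13145 (j = (26019 - 25855) - 13309 = 164 - 13309 = -13145)
f(d) = 127/2 (f(d) = (d + (125*d + d))/(d + d) = (d + 126*d)/((2*d)) = (127*d)*(1/(2*d)) = 127/2)
f(-196)/j = (127/2)/(-13145) = (127/2)*(-1/13145) = -127/26290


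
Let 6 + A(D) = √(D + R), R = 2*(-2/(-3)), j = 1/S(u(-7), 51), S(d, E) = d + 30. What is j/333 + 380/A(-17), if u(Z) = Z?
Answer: (√141 - 8731242*I)/(7659*(√141 + 18*I)) ≈ -44.129 - 29.111*I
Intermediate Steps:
S(d, E) = 30 + d
j = 1/23 (j = 1/(30 - 7) = 1/23 ≈ 0.043478)
R = 4/3 (R = 2*(-2*(-⅓)) = 2*(⅔) = 4/3 ≈ 1.3333)
A(D) = -6 + √(4/3 + D) (A(D) = -6 + √(D + 4/3) = -6 + √(4/3 + D))
j/333 + 380/A(-17) = (1/23)/333 + 380/(-6 + √(12 + 9*(-17))/3) = (1/23)*(1/333) + 380/(-6 + √(12 - 153)/3) = 1/7659 + 380/(-6 + √(-141)/3) = 1/7659 + 380/(-6 + (I*√141)/3) = 1/7659 + 380/(-6 + I*√141/3)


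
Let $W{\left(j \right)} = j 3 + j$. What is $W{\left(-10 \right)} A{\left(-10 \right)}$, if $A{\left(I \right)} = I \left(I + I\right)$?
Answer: $-8000$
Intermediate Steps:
$W{\left(j \right)} = 4 j$ ($W{\left(j \right)} = 3 j + j = 4 j$)
$A{\left(I \right)} = 2 I^{2}$ ($A{\left(I \right)} = I 2 I = 2 I^{2}$)
$W{\left(-10 \right)} A{\left(-10 \right)} = 4 \left(-10\right) 2 \left(-10\right)^{2} = - 40 \cdot 2 \cdot 100 = \left(-40\right) 200 = -8000$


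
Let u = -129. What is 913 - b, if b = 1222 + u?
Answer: -180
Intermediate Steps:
b = 1093 (b = 1222 - 129 = 1093)
913 - b = 913 - 1*1093 = 913 - 1093 = -180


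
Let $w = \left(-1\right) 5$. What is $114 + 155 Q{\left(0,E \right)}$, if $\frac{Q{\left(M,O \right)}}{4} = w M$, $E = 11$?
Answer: $114$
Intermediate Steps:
$w = -5$
$Q{\left(M,O \right)} = - 20 M$ ($Q{\left(M,O \right)} = 4 \left(- 5 M\right) = - 20 M$)
$114 + 155 Q{\left(0,E \right)} = 114 + 155 \left(\left(-20\right) 0\right) = 114 + 155 \cdot 0 = 114 + 0 = 114$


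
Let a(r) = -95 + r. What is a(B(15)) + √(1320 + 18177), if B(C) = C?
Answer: -80 + √19497 ≈ 59.632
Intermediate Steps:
a(B(15)) + √(1320 + 18177) = (-95 + 15) + √(1320 + 18177) = -80 + √19497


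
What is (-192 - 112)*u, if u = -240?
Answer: 72960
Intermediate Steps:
(-192 - 112)*u = (-192 - 112)*(-240) = -304*(-240) = 72960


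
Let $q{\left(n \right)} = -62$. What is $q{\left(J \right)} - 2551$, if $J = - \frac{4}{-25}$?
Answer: $-2613$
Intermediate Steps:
$J = \frac{4}{25}$ ($J = \left(-4\right) \left(- \frac{1}{25}\right) = \frac{4}{25} \approx 0.16$)
$q{\left(J \right)} - 2551 = -62 - 2551 = -2613$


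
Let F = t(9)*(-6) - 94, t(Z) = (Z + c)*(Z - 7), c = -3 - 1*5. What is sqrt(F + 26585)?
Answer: sqrt(26479) ≈ 162.72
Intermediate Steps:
c = -8 (c = -3 - 5 = -8)
t(Z) = (-8 + Z)*(-7 + Z) (t(Z) = (Z - 8)*(Z - 7) = (-8 + Z)*(-7 + Z))
F = -106 (F = (56 + 9**2 - 15*9)*(-6) - 94 = (56 + 81 - 135)*(-6) - 94 = 2*(-6) - 94 = -12 - 94 = -106)
sqrt(F + 26585) = sqrt(-106 + 26585) = sqrt(26479)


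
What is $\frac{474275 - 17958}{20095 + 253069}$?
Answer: $\frac{456317}{273164} \approx 1.6705$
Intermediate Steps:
$\frac{474275 - 17958}{20095 + 253069} = \frac{456317}{273164}$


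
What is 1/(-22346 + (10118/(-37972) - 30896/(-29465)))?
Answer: -559422490/12500417433519 ≈ -4.4752e-5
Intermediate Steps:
1/(-22346 + (10118/(-37972) - 30896/(-29465))) = 1/(-22346 + (10118*(-1/37972) - 30896*(-1/29465))) = 1/(-22346 + (-5059/18986 + 30896/29465)) = 1/(-22346 + 437528021/559422490) = 1/(-12500417433519/559422490) = -559422490/12500417433519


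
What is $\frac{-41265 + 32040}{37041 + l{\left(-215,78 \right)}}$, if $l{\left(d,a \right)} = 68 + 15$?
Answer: $- \frac{9225}{37124} \approx -0.24849$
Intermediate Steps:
$l{\left(d,a \right)} = 83$
$\frac{-41265 + 32040}{37041 + l{\left(-215,78 \right)}} = \frac{-41265 + 32040}{37041 + 83} = - \frac{9225}{37124}$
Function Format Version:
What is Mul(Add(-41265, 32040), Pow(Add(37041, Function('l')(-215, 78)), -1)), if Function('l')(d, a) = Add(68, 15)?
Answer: Rational(-9225, 37124) ≈ -0.24849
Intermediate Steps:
Function('l')(d, a) = 83
Mul(Add(-41265, 32040), Pow(Add(37041, Function('l')(-215, 78)), -1)) = Mul(Add(-41265, 32040), Pow(Add(37041, 83), -1)) = Mul(-9225, Pow(37124, -1)) = Mul(-9225, Rational(1, 37124)) = Rational(-9225, 37124)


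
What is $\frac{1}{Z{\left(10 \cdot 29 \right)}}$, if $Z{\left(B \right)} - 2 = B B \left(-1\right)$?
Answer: $- \frac{1}{84098} \approx -1.1891 \cdot 10^{-5}$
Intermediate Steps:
$Z{\left(B \right)} = 2 - B^{2}$ ($Z{\left(B \right)} = 2 + B B \left(-1\right) = 2 + B^{2} \left(-1\right) = 2 - B^{2}$)
$\frac{1}{Z{\left(10 \cdot 29 \right)}} = \frac{1}{2 - \left(10 \cdot 29\right)^{2}} = \frac{1}{2 - 290^{2}} = \frac{1}{2 - 84100} = \frac{1}{-84098} = - \frac{1}{84098}$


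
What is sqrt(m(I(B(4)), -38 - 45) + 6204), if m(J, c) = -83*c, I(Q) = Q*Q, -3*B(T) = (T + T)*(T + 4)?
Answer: sqrt(13093) ≈ 114.42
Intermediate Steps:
B(T) = -2*T*(4 + T)/3 (B(T) = -(T + T)*(T + 4)/3 = -2*T*(4 + T)/3)
I(Q) = Q**2
sqrt(m(I(B(4)), -38 - 45) + 6204) = sqrt(-83*(-38 - 45) + 6204) = sqrt(-83*(-83) + 6204) = sqrt(6889 + 6204) = sqrt(13093)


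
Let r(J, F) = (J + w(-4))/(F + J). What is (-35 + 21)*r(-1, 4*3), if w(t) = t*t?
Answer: -210/11 ≈ -19.091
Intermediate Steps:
w(t) = t**2
r(J, F) = (16 + J)/(F + J) (r(J, F) = (J + (-4)**2)/(F + J) = (J + 16)/(F + J) = (16 + J)/(F + J))
(-35 + 21)*r(-1, 4*3) = (-35 + 21)*((16 - 1)/(4*3 - 1)) = -14*15/(12 - 1) = -14*15/11 = -210/11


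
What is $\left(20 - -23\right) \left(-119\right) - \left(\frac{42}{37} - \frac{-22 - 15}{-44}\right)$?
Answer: $- \frac{8330955}{1628} \approx -5117.3$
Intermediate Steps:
$\left(20 - -23\right) \left(-119\right) - \left(\frac{42}{37} - \frac{-22 - 15}{-44}\right) = \left(20 + 23\right) \left(-119\right) - \frac{479}{1628} = 43 \left(-119\right) + \left(\frac{37}{44} - \frac{42}{37}\right) = -5117 - \frac{479}{1628} = - \frac{8330955}{1628}$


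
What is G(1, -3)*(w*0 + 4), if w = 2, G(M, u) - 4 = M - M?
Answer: 16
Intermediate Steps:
G(M, u) = 4 (G(M, u) = 4 + (M - M) = 4 + 0 = 4)
G(1, -3)*(w*0 + 4) = 4*(2*0 + 4) = 4*(0 + 4) = 4*4 = 16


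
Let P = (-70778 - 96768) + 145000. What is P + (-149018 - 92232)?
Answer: -263796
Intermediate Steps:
P = -22546 (P = -167546 + 145000 = -22546)
P + (-149018 - 92232) = -22546 + (-149018 - 92232) = -22546 - 241250 = -263796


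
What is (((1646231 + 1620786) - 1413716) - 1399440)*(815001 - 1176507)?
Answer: -164073474666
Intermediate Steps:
(((1646231 + 1620786) - 1413716) - 1399440)*(815001 - 1176507) = ((3267017 - 1413716) - 1399440)*(-361506) = (1853301 - 1399440)*(-361506) = 453861*(-361506) = -164073474666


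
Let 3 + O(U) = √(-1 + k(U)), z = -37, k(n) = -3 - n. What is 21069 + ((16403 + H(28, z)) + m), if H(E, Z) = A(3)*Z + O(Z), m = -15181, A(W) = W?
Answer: 22177 + √33 ≈ 22183.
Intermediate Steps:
O(U) = -3 + √(-4 - U) (O(U) = -3 + √(-1 + (-3 - U)) = -3 + √(-4 - U))
H(E, Z) = -3 + √(-4 - Z) + 3*Z (H(E, Z) = 3*Z + (-3 + √(-4 - Z)) = -3 + √(-4 - Z) + 3*Z)
21069 + ((16403 + H(28, z)) + m) = 21069 + ((16403 + (-3 + √(-4 - 1*(-37)) + 3*(-37))) - 15181) = 21069 + ((16403 + (-3 + √(-4 + 37) - 111)) - 15181) = 21069 + ((16403 + (-3 + √33 - 111)) - 15181) = 21069 + ((16403 + (-114 + √33)) - 15181) = 21069 + ((16289 + √33) - 15181) = 21069 + (1108 + √33) = 22177 + √33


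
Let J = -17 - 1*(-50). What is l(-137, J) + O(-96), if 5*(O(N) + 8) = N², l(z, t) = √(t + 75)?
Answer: 9176/5 + 6*√3 ≈ 1845.6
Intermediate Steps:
J = 33 (J = -17 + 50 = 33)
l(z, t) = √(75 + t)
O(N) = -8 + N²/5
l(-137, J) + O(-96) = √(75 + 33) + (-8 + (⅕)*(-96)²) = √108 + (-8 + (⅕)*9216) = 6*√3 + (-8 + 9216/5) = 6*√3 + 9176/5 = 9176/5 + 6*√3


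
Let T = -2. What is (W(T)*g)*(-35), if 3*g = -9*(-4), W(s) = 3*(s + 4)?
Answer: -2520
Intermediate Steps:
W(s) = 12 + 3*s (W(s) = 3*(4 + s) = 12 + 3*s)
g = 12 (g = (-9*(-4))/3 = (⅓)*36 = 12)
(W(T)*g)*(-35) = ((12 + 3*(-2))*12)*(-35) = ((12 - 6)*12)*(-35) = (6*12)*(-35) = 72*(-35) = -2520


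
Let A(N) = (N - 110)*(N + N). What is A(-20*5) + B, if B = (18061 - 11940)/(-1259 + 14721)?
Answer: 565410121/13462 ≈ 42000.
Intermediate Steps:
A(N) = 2*N*(-110 + N) (A(N) = (-110 + N)*(2*N) = 2*N*(-110 + N))
B = 6121/13462 ≈ 0.45469
A(-20*5) + B = 2*(-20*5)*(-110 - 20*5) + 6121/13462 = 2*(-100)*(-110 - 100) + 6121/13462 = 2*(-100)*(-210) + 6121/13462 = 42000 + 6121/13462 = 565410121/13462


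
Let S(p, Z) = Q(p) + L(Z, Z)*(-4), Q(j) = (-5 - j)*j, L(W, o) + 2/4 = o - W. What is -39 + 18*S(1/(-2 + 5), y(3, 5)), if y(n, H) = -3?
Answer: -35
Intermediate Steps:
L(W, o) = -½ + o - W (L(W, o) = -½ + (o - W) = -½ + o - W)
Q(j) = j*(-5 - j)
S(p, Z) = 2 - p*(5 + p) (S(p, Z) = -p*(5 + p) + (-½ + Z - Z)*(-4) = -p*(5 + p) - ½*(-4) = -p*(5 + p) + 2 = 2 - p*(5 + p))
-39 + 18*S(1/(-2 + 5), y(3, 5)) = -39 + 18*(2 - (5 + 1/(-2 + 5))/(-2 + 5)) = -39 + 18*(2 - 1*(5 + 1/3)/3) = -39 + 18*(2 - 1*⅓*(5 + ⅓)) = -39 + 18*(2 - 1*⅓*16/3) = -39 + 18*(2 - 16/9) = -39 + 18*(2/9) = -39 + 4 = -35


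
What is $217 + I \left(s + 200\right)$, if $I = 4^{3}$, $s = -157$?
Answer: $2969$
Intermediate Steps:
$I = 64$
$217 + I \left(s + 200\right) = 217 + 64 \left(-157 + 200\right) = 217 + 64 \cdot 43 = 217 + 2752 = 2969$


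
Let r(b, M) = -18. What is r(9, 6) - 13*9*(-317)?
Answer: 37071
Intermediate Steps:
r(9, 6) - 13*9*(-317) = -18 - 13*9*(-317) = -18 - 117*(-317) = -18 + 37089 = 37071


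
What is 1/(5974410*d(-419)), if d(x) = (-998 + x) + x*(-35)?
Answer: 1/79148983680 ≈ 1.2634e-11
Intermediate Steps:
d(x) = -998 - 34*x (d(x) = (-998 + x) - 35*x = -998 - 34*x)
1/(5974410*d(-419)) = 1/(5974410*(-998 - 34*(-419))) = 1/(5974410*(-998 + 14246)) = (1/5974410)/13248 = (1/5974410)*(1/13248) = 1/79148983680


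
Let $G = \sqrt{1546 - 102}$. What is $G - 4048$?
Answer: $-4010$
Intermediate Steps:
$G = 38$ ($G = \sqrt{1444} = 38$)
$G - 4048 = 38 - 4048 = -4010$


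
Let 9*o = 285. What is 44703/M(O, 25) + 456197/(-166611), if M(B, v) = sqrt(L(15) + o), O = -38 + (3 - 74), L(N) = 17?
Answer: -456197/166611 + 44703*sqrt(438)/146 ≈ 6405.2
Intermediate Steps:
o = 95/3 (o = (1/9)*285 = 95/3 ≈ 31.667)
O = -109 (O = -38 - 71 = -109)
M(B, v) = sqrt(438)/3 (M(B, v) = sqrt(17 + 95/3) = sqrt(146/3) = sqrt(438)/3)
44703/M(O, 25) + 456197/(-166611) = 44703/((sqrt(438)/3)) + 456197/(-166611) = 44703*(sqrt(438)/146) + 456197*(-1/166611) = 44703*sqrt(438)/146 - 456197/166611 = -456197/166611 + 44703*sqrt(438)/146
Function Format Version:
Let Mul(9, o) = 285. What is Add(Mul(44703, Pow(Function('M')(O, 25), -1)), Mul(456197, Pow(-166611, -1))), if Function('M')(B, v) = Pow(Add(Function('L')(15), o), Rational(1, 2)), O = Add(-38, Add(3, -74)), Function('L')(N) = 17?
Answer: Add(Rational(-456197, 166611), Mul(Rational(44703, 146), Pow(438, Rational(1, 2)))) ≈ 6405.2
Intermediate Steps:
o = Rational(95, 3) (o = Mul(Rational(1, 9), 285) = Rational(95, 3) ≈ 31.667)
O = -109 (O = Add(-38, -71) = -109)
Function('M')(B, v) = Mul(Rational(1, 3), Pow(438, Rational(1, 2))) (Function('M')(B, v) = Pow(Add(17, Rational(95, 3)), Rational(1, 2)) = Pow(Rational(146, 3), Rational(1, 2)) = Mul(Rational(1, 3), Pow(438, Rational(1, 2))))
Add(Mul(44703, Pow(Function('M')(O, 25), -1)), Mul(456197, Pow(-166611, -1))) = Add(Mul(44703, Pow(Mul(Rational(1, 3), Pow(438, Rational(1, 2))), -1)), Mul(456197, Pow(-166611, -1))) = Add(Mul(44703, Mul(Rational(1, 146), Pow(438, Rational(1, 2)))), Mul(456197, Rational(-1, 166611))) = Add(Mul(Rational(44703, 146), Pow(438, Rational(1, 2))), Rational(-456197, 166611)) = Add(Rational(-456197, 166611), Mul(Rational(44703, 146), Pow(438, Rational(1, 2))))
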